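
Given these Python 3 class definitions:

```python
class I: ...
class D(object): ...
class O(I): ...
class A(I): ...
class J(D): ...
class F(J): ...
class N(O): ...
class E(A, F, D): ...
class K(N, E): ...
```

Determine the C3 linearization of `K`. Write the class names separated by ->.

L[K] = K + merge(L[N], L[E], [N E])
  take N:  [N O I object] + [E A I F J D object] + [N E]
  take O:  [O I object] + [E A I F J D object] + [E]
  take E:  [I object] + [E A I F J D object] + [E]
  take A:  [I object] + [A I F J D object]
  take I:  [I object] + [I F J D object]
  take F:  [object] + [F J D object]
  take J:  [object] + [J D object]
  take D:  [object] + [D object]
  take object:  [object] + [object]

K -> N -> O -> E -> A -> I -> F -> J -> D -> object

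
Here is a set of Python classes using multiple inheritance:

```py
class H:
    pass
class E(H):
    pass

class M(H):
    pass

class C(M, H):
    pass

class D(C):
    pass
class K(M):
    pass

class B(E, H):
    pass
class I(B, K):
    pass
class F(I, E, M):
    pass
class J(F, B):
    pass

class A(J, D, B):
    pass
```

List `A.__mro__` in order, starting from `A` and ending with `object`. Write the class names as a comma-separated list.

A, J, F, I, D, B, E, K, C, M, H, object

L[A] = A + merge(L[J], L[D], L[B], [J D B])
  take J:  [J F I B E K M H object] + [D C M H object] + [B E H object] + [J D B]
  take F:  [F I B E K M H object] + [D C M H object] + [B E H object] + [D B]
  take I:  [I B E K M H object] + [D C M H object] + [B E H object] + [D B]
  take D:  [B E K M H object] + [D C M H object] + [B E H object] + [D B]
  take B:  [B E K M H object] + [C M H object] + [B E H object] + [B]
  take E:  [E K M H object] + [C M H object] + [E H object]
  take K:  [K M H object] + [C M H object] + [H object]
  take C:  [M H object] + [C M H object] + [H object]
  take M:  [M H object] + [M H object] + [H object]
  take H:  [H object] + [H object] + [H object]
  take object:  [object] + [object] + [object]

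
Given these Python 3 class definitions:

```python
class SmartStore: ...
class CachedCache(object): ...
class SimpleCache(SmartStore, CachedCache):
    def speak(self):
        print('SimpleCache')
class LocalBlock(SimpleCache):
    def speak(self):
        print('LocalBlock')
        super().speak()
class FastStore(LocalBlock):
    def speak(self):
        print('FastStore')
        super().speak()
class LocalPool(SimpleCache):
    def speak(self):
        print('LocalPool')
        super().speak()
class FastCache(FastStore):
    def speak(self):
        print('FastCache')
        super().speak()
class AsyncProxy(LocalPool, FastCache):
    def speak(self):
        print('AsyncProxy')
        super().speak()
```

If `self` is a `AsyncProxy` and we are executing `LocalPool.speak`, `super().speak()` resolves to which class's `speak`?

FastCache

L[AsyncProxy] = AsyncProxy + merge(L[LocalPool], L[FastCache], [LocalPool FastCache])
  take LocalPool:  [LocalPool SimpleCache SmartStore CachedCache object] + [FastCache FastStore LocalBlock SimpleCache SmartStore CachedCache object] + [LocalPool FastCache]
  take FastCache:  [SimpleCache SmartStore CachedCache object] + [FastCache FastStore LocalBlock SimpleCache SmartStore CachedCache object] + [FastCache]
  take FastStore:  [SimpleCache SmartStore CachedCache object] + [FastStore LocalBlock SimpleCache SmartStore CachedCache object]
  take LocalBlock:  [SimpleCache SmartStore CachedCache object] + [LocalBlock SimpleCache SmartStore CachedCache object]
  take SimpleCache:  [SimpleCache SmartStore CachedCache object] + [SimpleCache SmartStore CachedCache object]
  take SmartStore:  [SmartStore CachedCache object] + [SmartStore CachedCache object]
  take CachedCache:  [CachedCache object] + [CachedCache object]
  take object:  [object] + [object]
MRO: AsyncProxy LocalPool FastCache FastStore LocalBlock SimpleCache SmartStore CachedCache object
super() in LocalPool.speak on a AsyncProxy instance goes to the class after LocalPool in AsyncProxy's MRO: FastCache.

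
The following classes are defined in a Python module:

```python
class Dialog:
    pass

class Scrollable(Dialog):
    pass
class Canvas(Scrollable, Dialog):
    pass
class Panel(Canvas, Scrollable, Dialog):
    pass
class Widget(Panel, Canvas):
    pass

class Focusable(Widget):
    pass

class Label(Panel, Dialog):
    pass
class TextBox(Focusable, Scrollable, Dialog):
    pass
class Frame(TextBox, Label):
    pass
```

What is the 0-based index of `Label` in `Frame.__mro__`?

L[Frame] = Frame + merge(L[TextBox], L[Label], [TextBox Label])
  take TextBox:  [TextBox Focusable Widget Panel Canvas Scrollable Dialog object] + [Label Panel Canvas Scrollable Dialog object] + [TextBox Label]
  take Focusable:  [Focusable Widget Panel Canvas Scrollable Dialog object] + [Label Panel Canvas Scrollable Dialog object] + [Label]
  take Widget:  [Widget Panel Canvas Scrollable Dialog object] + [Label Panel Canvas Scrollable Dialog object] + [Label]
  take Label:  [Panel Canvas Scrollable Dialog object] + [Label Panel Canvas Scrollable Dialog object] + [Label]
  take Panel:  [Panel Canvas Scrollable Dialog object] + [Panel Canvas Scrollable Dialog object]
  take Canvas:  [Canvas Scrollable Dialog object] + [Canvas Scrollable Dialog object]
  take Scrollable:  [Scrollable Dialog object] + [Scrollable Dialog object]
  take Dialog:  [Dialog object] + [Dialog object]
  take object:  [object] + [object]
MRO: Frame TextBox Focusable Widget Label Panel Canvas Scrollable Dialog object
Label sits at index 4.

4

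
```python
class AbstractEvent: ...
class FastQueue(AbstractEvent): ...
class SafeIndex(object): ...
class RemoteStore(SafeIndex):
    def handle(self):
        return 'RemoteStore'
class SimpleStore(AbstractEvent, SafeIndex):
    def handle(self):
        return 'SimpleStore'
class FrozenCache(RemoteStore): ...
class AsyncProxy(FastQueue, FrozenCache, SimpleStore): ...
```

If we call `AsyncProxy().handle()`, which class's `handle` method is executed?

RemoteStore

L[AsyncProxy] = AsyncProxy + merge(L[FastQueue], L[FrozenCache], L[SimpleStore], [FastQueue FrozenCache SimpleStore])
  take FastQueue:  [FastQueue AbstractEvent object] + [FrozenCache RemoteStore SafeIndex object] + [SimpleStore AbstractEvent SafeIndex object] + [FastQueue FrozenCache SimpleStore]
  take FrozenCache:  [AbstractEvent object] + [FrozenCache RemoteStore SafeIndex object] + [SimpleStore AbstractEvent SafeIndex object] + [FrozenCache SimpleStore]
  take RemoteStore:  [AbstractEvent object] + [RemoteStore SafeIndex object] + [SimpleStore AbstractEvent SafeIndex object] + [SimpleStore]
  take SimpleStore:  [AbstractEvent object] + [SafeIndex object] + [SimpleStore AbstractEvent SafeIndex object] + [SimpleStore]
  take AbstractEvent:  [AbstractEvent object] + [SafeIndex object] + [AbstractEvent SafeIndex object]
  take SafeIndex:  [object] + [SafeIndex object] + [SafeIndex object]
  take object:  [object] + [object] + [object]
MRO: AsyncProxy FastQueue FrozenCache RemoteStore SimpleStore AbstractEvent SafeIndex object
handle is defined in: RemoteStore, SimpleStore. First along the MRO is RemoteStore.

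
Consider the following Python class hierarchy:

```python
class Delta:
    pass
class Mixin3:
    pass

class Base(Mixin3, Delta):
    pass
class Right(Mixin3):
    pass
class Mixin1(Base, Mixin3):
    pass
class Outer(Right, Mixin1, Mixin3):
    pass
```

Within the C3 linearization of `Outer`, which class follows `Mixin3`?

Delta

L[Outer] = Outer + merge(L[Right], L[Mixin1], L[Mixin3], [Right Mixin1 Mixin3])
  take Right:  [Right Mixin3 object] + [Mixin1 Base Mixin3 Delta object] + [Mixin3 object] + [Right Mixin1 Mixin3]
  take Mixin1:  [Mixin3 object] + [Mixin1 Base Mixin3 Delta object] + [Mixin3 object] + [Mixin1 Mixin3]
  take Base:  [Mixin3 object] + [Base Mixin3 Delta object] + [Mixin3 object] + [Mixin3]
  take Mixin3:  [Mixin3 object] + [Mixin3 Delta object] + [Mixin3 object] + [Mixin3]
  take Delta:  [object] + [Delta object] + [object]
  take object:  [object] + [object] + [object]
MRO: Outer Right Mixin1 Base Mixin3 Delta object
Mixin3 is at position 4; next is Delta.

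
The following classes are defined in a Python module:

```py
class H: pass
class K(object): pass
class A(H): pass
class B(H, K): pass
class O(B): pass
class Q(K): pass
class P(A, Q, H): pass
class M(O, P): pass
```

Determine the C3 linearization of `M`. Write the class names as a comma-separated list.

M, O, B, P, A, Q, H, K, object

L[M] = M + merge(L[O], L[P], [O P])
  take O:  [O B H K object] + [P A Q H K object] + [O P]
  take B:  [B H K object] + [P A Q H K object] + [P]
  take P:  [H K object] + [P A Q H K object] + [P]
  take A:  [H K object] + [A Q H K object]
  take Q:  [H K object] + [Q H K object]
  take H:  [H K object] + [H K object]
  take K:  [K object] + [K object]
  take object:  [object] + [object]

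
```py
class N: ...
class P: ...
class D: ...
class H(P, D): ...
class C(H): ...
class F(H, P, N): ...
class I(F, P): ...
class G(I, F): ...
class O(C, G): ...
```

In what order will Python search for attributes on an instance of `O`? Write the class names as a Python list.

[O, C, G, I, F, H, P, D, N, object]

L[O] = O + merge(L[C], L[G], [C G])
  take C:  [C H P D object] + [G I F H P D N object] + [C G]
  take G:  [H P D object] + [G I F H P D N object] + [G]
  take I:  [H P D object] + [I F H P D N object]
  take F:  [H P D object] + [F H P D N object]
  take H:  [H P D object] + [H P D N object]
  take P:  [P D object] + [P D N object]
  take D:  [D object] + [D N object]
  take N:  [object] + [N object]
  take object:  [object] + [object]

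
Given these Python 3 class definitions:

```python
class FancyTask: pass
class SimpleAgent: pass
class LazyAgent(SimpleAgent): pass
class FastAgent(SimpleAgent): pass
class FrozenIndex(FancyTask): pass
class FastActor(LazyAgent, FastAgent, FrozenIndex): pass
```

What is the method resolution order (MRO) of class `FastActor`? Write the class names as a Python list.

[FastActor, LazyAgent, FastAgent, SimpleAgent, FrozenIndex, FancyTask, object]

L[FastActor] = FastActor + merge(L[LazyAgent], L[FastAgent], L[FrozenIndex], [LazyAgent FastAgent FrozenIndex])
  take LazyAgent:  [LazyAgent SimpleAgent object] + [FastAgent SimpleAgent object] + [FrozenIndex FancyTask object] + [LazyAgent FastAgent FrozenIndex]
  take FastAgent:  [SimpleAgent object] + [FastAgent SimpleAgent object] + [FrozenIndex FancyTask object] + [FastAgent FrozenIndex]
  take SimpleAgent:  [SimpleAgent object] + [SimpleAgent object] + [FrozenIndex FancyTask object] + [FrozenIndex]
  take FrozenIndex:  [object] + [object] + [FrozenIndex FancyTask object] + [FrozenIndex]
  take FancyTask:  [object] + [object] + [FancyTask object]
  take object:  [object] + [object] + [object]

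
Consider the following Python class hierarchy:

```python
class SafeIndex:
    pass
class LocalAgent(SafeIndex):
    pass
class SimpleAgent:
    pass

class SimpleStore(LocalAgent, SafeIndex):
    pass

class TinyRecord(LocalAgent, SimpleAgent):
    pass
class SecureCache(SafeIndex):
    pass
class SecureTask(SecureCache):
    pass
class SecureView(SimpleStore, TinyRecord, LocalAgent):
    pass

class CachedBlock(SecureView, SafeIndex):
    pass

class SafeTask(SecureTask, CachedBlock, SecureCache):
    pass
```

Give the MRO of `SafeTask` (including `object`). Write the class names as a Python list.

[SafeTask, SecureTask, CachedBlock, SecureCache, SecureView, SimpleStore, TinyRecord, LocalAgent, SafeIndex, SimpleAgent, object]

L[SafeTask] = SafeTask + merge(L[SecureTask], L[CachedBlock], L[SecureCache], [SecureTask CachedBlock SecureCache])
  take SecureTask:  [SecureTask SecureCache SafeIndex object] + [CachedBlock SecureView SimpleStore TinyRecord LocalAgent SafeIndex SimpleAgent object] + [SecureCache SafeIndex object] + [SecureTask CachedBlock SecureCache]
  take CachedBlock:  [SecureCache SafeIndex object] + [CachedBlock SecureView SimpleStore TinyRecord LocalAgent SafeIndex SimpleAgent object] + [SecureCache SafeIndex object] + [CachedBlock SecureCache]
  take SecureCache:  [SecureCache SafeIndex object] + [SecureView SimpleStore TinyRecord LocalAgent SafeIndex SimpleAgent object] + [SecureCache SafeIndex object] + [SecureCache]
  take SecureView:  [SafeIndex object] + [SecureView SimpleStore TinyRecord LocalAgent SafeIndex SimpleAgent object] + [SafeIndex object]
  take SimpleStore:  [SafeIndex object] + [SimpleStore TinyRecord LocalAgent SafeIndex SimpleAgent object] + [SafeIndex object]
  take TinyRecord:  [SafeIndex object] + [TinyRecord LocalAgent SafeIndex SimpleAgent object] + [SafeIndex object]
  take LocalAgent:  [SafeIndex object] + [LocalAgent SafeIndex SimpleAgent object] + [SafeIndex object]
  take SafeIndex:  [SafeIndex object] + [SafeIndex SimpleAgent object] + [SafeIndex object]
  take SimpleAgent:  [object] + [SimpleAgent object] + [object]
  take object:  [object] + [object] + [object]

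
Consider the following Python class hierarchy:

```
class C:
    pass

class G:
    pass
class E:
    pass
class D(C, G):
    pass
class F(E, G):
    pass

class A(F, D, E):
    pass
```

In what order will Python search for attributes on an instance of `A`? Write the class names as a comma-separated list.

L[A] = A + merge(L[F], L[D], L[E], [F D E])
  take F:  [F E G object] + [D C G object] + [E object] + [F D E]
  take D:  [E G object] + [D C G object] + [E object] + [D E]
  take E:  [E G object] + [C G object] + [E object] + [E]
  take C:  [G object] + [C G object] + [object]
  take G:  [G object] + [G object] + [object]
  take object:  [object] + [object] + [object]

A, F, D, E, C, G, object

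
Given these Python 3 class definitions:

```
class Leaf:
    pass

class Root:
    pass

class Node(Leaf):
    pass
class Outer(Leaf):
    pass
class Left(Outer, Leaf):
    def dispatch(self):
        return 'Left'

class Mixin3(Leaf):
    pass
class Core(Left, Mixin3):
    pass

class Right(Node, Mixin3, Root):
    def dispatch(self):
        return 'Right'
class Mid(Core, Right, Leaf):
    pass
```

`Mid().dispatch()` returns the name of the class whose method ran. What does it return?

Left

L[Mid] = Mid + merge(L[Core], L[Right], L[Leaf], [Core Right Leaf])
  take Core:  [Core Left Outer Mixin3 Leaf object] + [Right Node Mixin3 Leaf Root object] + [Leaf object] + [Core Right Leaf]
  take Left:  [Left Outer Mixin3 Leaf object] + [Right Node Mixin3 Leaf Root object] + [Leaf object] + [Right Leaf]
  take Outer:  [Outer Mixin3 Leaf object] + [Right Node Mixin3 Leaf Root object] + [Leaf object] + [Right Leaf]
  take Right:  [Mixin3 Leaf object] + [Right Node Mixin3 Leaf Root object] + [Leaf object] + [Right Leaf]
  take Node:  [Mixin3 Leaf object] + [Node Mixin3 Leaf Root object] + [Leaf object] + [Leaf]
  take Mixin3:  [Mixin3 Leaf object] + [Mixin3 Leaf Root object] + [Leaf object] + [Leaf]
  take Leaf:  [Leaf object] + [Leaf Root object] + [Leaf object] + [Leaf]
  take Root:  [object] + [Root object] + [object]
  take object:  [object] + [object] + [object]
MRO: Mid Core Left Outer Right Node Mixin3 Leaf Root object
dispatch is defined in: Left, Right. First along the MRO is Left.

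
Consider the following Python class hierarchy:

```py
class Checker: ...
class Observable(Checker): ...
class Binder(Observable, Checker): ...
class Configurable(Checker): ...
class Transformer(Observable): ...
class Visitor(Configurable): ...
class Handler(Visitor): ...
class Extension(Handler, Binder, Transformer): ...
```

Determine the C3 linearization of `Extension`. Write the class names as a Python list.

[Extension, Handler, Visitor, Configurable, Binder, Transformer, Observable, Checker, object]

L[Extension] = Extension + merge(L[Handler], L[Binder], L[Transformer], [Handler Binder Transformer])
  take Handler:  [Handler Visitor Configurable Checker object] + [Binder Observable Checker object] + [Transformer Observable Checker object] + [Handler Binder Transformer]
  take Visitor:  [Visitor Configurable Checker object] + [Binder Observable Checker object] + [Transformer Observable Checker object] + [Binder Transformer]
  take Configurable:  [Configurable Checker object] + [Binder Observable Checker object] + [Transformer Observable Checker object] + [Binder Transformer]
  take Binder:  [Checker object] + [Binder Observable Checker object] + [Transformer Observable Checker object] + [Binder Transformer]
  take Transformer:  [Checker object] + [Observable Checker object] + [Transformer Observable Checker object] + [Transformer]
  take Observable:  [Checker object] + [Observable Checker object] + [Observable Checker object]
  take Checker:  [Checker object] + [Checker object] + [Checker object]
  take object:  [object] + [object] + [object]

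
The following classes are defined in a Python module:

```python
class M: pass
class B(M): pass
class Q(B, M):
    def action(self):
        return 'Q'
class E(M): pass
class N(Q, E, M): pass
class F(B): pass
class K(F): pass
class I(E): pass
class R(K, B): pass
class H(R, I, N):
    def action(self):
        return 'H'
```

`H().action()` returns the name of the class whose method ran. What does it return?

H

L[H] = H + merge(L[R], L[I], L[N], [R I N])
  take R:  [R K F B M object] + [I E M object] + [N Q B E M object] + [R I N]
  take K:  [K F B M object] + [I E M object] + [N Q B E M object] + [I N]
  take F:  [F B M object] + [I E M object] + [N Q B E M object] + [I N]
  take I:  [B M object] + [I E M object] + [N Q B E M object] + [I N]
  take N:  [B M object] + [E M object] + [N Q B E M object] + [N]
  take Q:  [B M object] + [E M object] + [Q B E M object]
  take B:  [B M object] + [E M object] + [B E M object]
  take E:  [M object] + [E M object] + [E M object]
  take M:  [M object] + [M object] + [M object]
  take object:  [object] + [object] + [object]
MRO: H R K F I N Q B E M object
action is defined in: H, Q. First along the MRO is H.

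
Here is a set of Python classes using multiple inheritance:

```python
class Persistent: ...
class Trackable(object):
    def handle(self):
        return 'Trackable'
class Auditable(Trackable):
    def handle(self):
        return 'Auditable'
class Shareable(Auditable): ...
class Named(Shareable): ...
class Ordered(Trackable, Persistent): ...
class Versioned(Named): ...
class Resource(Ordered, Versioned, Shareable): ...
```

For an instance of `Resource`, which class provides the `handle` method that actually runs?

L[Resource] = Resource + merge(L[Ordered], L[Versioned], L[Shareable], [Ordered Versioned Shareable])
  take Ordered:  [Ordered Trackable Persistent object] + [Versioned Named Shareable Auditable Trackable object] + [Shareable Auditable Trackable object] + [Ordered Versioned Shareable]
  take Versioned:  [Trackable Persistent object] + [Versioned Named Shareable Auditable Trackable object] + [Shareable Auditable Trackable object] + [Versioned Shareable]
  take Named:  [Trackable Persistent object] + [Named Shareable Auditable Trackable object] + [Shareable Auditable Trackable object] + [Shareable]
  take Shareable:  [Trackable Persistent object] + [Shareable Auditable Trackable object] + [Shareable Auditable Trackable object] + [Shareable]
  take Auditable:  [Trackable Persistent object] + [Auditable Trackable object] + [Auditable Trackable object]
  take Trackable:  [Trackable Persistent object] + [Trackable object] + [Trackable object]
  take Persistent:  [Persistent object] + [object] + [object]
  take object:  [object] + [object] + [object]
MRO: Resource Ordered Versioned Named Shareable Auditable Trackable Persistent object
handle is defined in: Auditable, Trackable. First along the MRO is Auditable.

Auditable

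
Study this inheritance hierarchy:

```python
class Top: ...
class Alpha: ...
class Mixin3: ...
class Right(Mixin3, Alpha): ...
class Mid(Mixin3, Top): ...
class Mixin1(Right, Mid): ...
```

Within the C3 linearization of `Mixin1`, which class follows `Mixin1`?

L[Mixin1] = Mixin1 + merge(L[Right], L[Mid], [Right Mid])
  take Right:  [Right Mixin3 Alpha object] + [Mid Mixin3 Top object] + [Right Mid]
  take Mid:  [Mixin3 Alpha object] + [Mid Mixin3 Top object] + [Mid]
  take Mixin3:  [Mixin3 Alpha object] + [Mixin3 Top object]
  take Alpha:  [Alpha object] + [Top object]
  take Top:  [object] + [Top object]
  take object:  [object] + [object]
MRO: Mixin1 Right Mid Mixin3 Alpha Top object
Mixin1 is at position 0; next is Right.

Right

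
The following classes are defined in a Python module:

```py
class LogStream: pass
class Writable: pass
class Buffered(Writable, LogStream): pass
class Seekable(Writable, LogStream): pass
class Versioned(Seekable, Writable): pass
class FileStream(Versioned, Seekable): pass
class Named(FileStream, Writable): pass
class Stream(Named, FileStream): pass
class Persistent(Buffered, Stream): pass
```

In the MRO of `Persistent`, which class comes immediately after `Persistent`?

Buffered

L[Persistent] = Persistent + merge(L[Buffered], L[Stream], [Buffered Stream])
  take Buffered:  [Buffered Writable LogStream object] + [Stream Named FileStream Versioned Seekable Writable LogStream object] + [Buffered Stream]
  take Stream:  [Writable LogStream object] + [Stream Named FileStream Versioned Seekable Writable LogStream object] + [Stream]
  take Named:  [Writable LogStream object] + [Named FileStream Versioned Seekable Writable LogStream object]
  take FileStream:  [Writable LogStream object] + [FileStream Versioned Seekable Writable LogStream object]
  take Versioned:  [Writable LogStream object] + [Versioned Seekable Writable LogStream object]
  take Seekable:  [Writable LogStream object] + [Seekable Writable LogStream object]
  take Writable:  [Writable LogStream object] + [Writable LogStream object]
  take LogStream:  [LogStream object] + [LogStream object]
  take object:  [object] + [object]
MRO: Persistent Buffered Stream Named FileStream Versioned Seekable Writable LogStream object
Persistent is at position 0; next is Buffered.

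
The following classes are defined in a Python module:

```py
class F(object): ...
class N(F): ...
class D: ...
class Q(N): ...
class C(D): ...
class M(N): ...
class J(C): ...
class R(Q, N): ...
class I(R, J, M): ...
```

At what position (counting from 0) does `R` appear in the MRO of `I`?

L[I] = I + merge(L[R], L[J], L[M], [R J M])
  take R:  [R Q N F object] + [J C D object] + [M N F object] + [R J M]
  take Q:  [Q N F object] + [J C D object] + [M N F object] + [J M]
  take J:  [N F object] + [J C D object] + [M N F object] + [J M]
  take C:  [N F object] + [C D object] + [M N F object] + [M]
  take D:  [N F object] + [D object] + [M N F object] + [M]
  take M:  [N F object] + [object] + [M N F object] + [M]
  take N:  [N F object] + [object] + [N F object]
  take F:  [F object] + [object] + [F object]
  take object:  [object] + [object] + [object]
MRO: I R Q J C D M N F object
R sits at index 1.

1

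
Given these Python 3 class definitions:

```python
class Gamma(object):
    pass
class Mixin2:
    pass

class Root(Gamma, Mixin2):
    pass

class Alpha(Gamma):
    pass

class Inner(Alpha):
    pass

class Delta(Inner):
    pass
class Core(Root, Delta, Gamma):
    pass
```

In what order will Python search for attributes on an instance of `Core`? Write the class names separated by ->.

Core -> Root -> Delta -> Inner -> Alpha -> Gamma -> Mixin2 -> object

L[Core] = Core + merge(L[Root], L[Delta], L[Gamma], [Root Delta Gamma])
  take Root:  [Root Gamma Mixin2 object] + [Delta Inner Alpha Gamma object] + [Gamma object] + [Root Delta Gamma]
  take Delta:  [Gamma Mixin2 object] + [Delta Inner Alpha Gamma object] + [Gamma object] + [Delta Gamma]
  take Inner:  [Gamma Mixin2 object] + [Inner Alpha Gamma object] + [Gamma object] + [Gamma]
  take Alpha:  [Gamma Mixin2 object] + [Alpha Gamma object] + [Gamma object] + [Gamma]
  take Gamma:  [Gamma Mixin2 object] + [Gamma object] + [Gamma object] + [Gamma]
  take Mixin2:  [Mixin2 object] + [object] + [object]
  take object:  [object] + [object] + [object]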